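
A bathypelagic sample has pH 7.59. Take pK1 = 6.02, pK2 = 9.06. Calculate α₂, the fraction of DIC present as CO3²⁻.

α₂ = 0.0319

α₂ = 1 / (1 + [H⁺]/K2 + [H⁺]²/(K1K2)) = 1 / (1 + 10^+1.47 + 10^-0.10)
   = 1 / (1 + 29.512 + 0.79433) = 1/31.306 = 0.03194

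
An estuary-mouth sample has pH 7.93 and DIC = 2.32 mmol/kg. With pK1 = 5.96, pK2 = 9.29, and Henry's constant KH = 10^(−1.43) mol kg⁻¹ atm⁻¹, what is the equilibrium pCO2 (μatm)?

α₀ = 1 / (1 + K1/[H⁺] + K1K2/[H⁺]²) = 1 / (1 + 10^+1.97 + 10^+0.61)
   = 1 / (1 + 93.325 + 4.0738) = 1/98.399 = 0.01016
[CO2*] = α₀ × DIC = 0.01016 × 2.32 = 0.02358 mmol/kg
pCO2 = [CO2*]/KH = 2.358×10^-5 / 3.715×10^-2 = 635 μatm

pCO2 = 635 μatm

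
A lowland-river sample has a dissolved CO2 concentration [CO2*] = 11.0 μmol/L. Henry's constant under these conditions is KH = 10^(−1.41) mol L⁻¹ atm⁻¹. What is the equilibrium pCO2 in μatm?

pCO2 = 283 μatm

KH = 10^(−1.41) = 3.890×10^-2 mol L⁻¹ atm⁻¹
pCO2 = [CO2*]/KH = 11.0×10^-6 / 3.890×10^-2 = 2.83×10^-4 atm = 283 μatm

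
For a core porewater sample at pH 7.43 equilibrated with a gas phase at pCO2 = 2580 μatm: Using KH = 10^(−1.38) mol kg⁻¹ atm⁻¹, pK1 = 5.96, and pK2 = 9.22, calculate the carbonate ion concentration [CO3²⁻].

[CO3²⁻] = 0.0515 mmol/kg

[CO2*] = KH · pCO2 = 10^(−1.38) × 2580×10^-6 = 1.076×10^-4 mol/kg
α₀ = 1/(1 + K1/[H⁺] + K1K2/[H⁺]²) = 1/(1 + 10^+1.47 + 10^-0.32) = 0.03227
DIC = [CO2*]/α₀ = 1.076×10^-4 / 0.03227 = 3.333 mmol/kg
[CO3²⁻] = α₂·DIC; α₂ = 0.01544, so [CO3²⁻] = 0.01544 × 3.333 = 0.0515 mmol/kg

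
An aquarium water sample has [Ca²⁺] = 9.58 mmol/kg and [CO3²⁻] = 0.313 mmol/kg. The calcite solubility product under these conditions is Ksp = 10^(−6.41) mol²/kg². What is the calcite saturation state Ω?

Ω = 7.71

Ksp = 10^(−6.41) = 3.890×10^-7
Ω = [Ca²⁺][CO3²⁻]/Ksp = (9.58×10^-3)(0.313×10^-3) / 3.890×10^-7 = 7.71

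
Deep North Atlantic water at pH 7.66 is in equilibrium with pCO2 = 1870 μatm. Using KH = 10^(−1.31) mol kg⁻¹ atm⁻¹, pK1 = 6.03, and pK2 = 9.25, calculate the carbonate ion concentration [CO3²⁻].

[CO2*] = KH · pCO2 = 10^(−1.31) × 1870×10^-6 = 9.159×10^-5 mol/kg
α₀ = 1/(1 + K1/[H⁺] + K1K2/[H⁺]²) = 1/(1 + 10^+1.63 + 10^+0.04) = 0.02234
DIC = [CO2*]/α₀ = 9.159×10^-5 / 0.02234 = 4.099 mmol/kg
[CO3²⁻] = α₂·DIC; α₂ = 0.02450, so [CO3²⁻] = 0.02450 × 4.099 = 0.100 mmol/kg

[CO3²⁻] = 0.100 mmol/kg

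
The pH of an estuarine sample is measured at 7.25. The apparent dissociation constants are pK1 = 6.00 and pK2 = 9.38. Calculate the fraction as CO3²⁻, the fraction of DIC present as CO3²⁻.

α₂ = 0.00697

α₂ = 1 / (1 + [H⁺]/K2 + [H⁺]²/(K1K2)) = 1 / (1 + 10^+2.13 + 10^+0.88)
   = 1 / (1 + 134.90 + 7.5858) = 1/143.48 = 0.006970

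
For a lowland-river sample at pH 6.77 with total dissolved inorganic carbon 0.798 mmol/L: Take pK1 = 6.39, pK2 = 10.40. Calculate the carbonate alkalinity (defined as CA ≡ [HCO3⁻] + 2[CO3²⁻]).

CA = 0.563 mmol/L

CA = [HCO3⁻] + 2[CO3²⁻] = (α₁ + 2α₂)·DIC
At pH 6.77: [H⁺]/K1 = 10^-0.38 = 0.41687, K2/[H⁺] = 10^-3.63 = 0.00023442
α₁ = 1/(1 + 0.41687 + 0.00023442) = 1/1.4171 = 0.7057; α₂ = α₁·K2/[H⁺] = 0.0001654
α₁ + 2α₂ = 0.7060
CA = 0.7060 × 0.798 = 0.563 mmol/L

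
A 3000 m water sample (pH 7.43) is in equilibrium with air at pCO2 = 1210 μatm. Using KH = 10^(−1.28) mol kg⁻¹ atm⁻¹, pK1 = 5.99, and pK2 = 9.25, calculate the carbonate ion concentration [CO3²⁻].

[CO3²⁻] = 0.0265 mmol/kg

[CO2*] = KH · pCO2 = 10^(−1.28) × 1210×10^-6 = 6.350×10^-5 mol/kg
α₀ = 1/(1 + K1/[H⁺] + K1K2/[H⁺]²) = 1/(1 + 10^+1.44 + 10^-0.38) = 0.03453
DIC = [CO2*]/α₀ = 6.350×10^-5 / 0.03453 = 1.839 mmol/kg
[CO3²⁻] = α₂·DIC; α₂ = 0.01440, so [CO3²⁻] = 0.01440 × 1.839 = 0.0265 mmol/kg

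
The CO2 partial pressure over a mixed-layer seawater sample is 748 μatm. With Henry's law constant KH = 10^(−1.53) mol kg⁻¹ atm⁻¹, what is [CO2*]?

KH = 10^(−1.53) = 2.951×10^-2 mol kg⁻¹ atm⁻¹
[CO2*] = KH · pCO2 = 2.951×10^-2 × 748×10^-6 atm = 2.21×10^-5 mol/kg

[CO2*] = 22.1 μmol/kg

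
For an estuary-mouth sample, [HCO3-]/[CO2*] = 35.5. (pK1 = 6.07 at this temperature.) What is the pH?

pH = 7.62

From K1 = [H⁺][HCO3-]/[CO2*]:  pH = pK1 + log₁₀([HCO3-]/[CO2*])
log₁₀(35.5) = +1.550
pH = 6.07 + (+1.550) = 7.62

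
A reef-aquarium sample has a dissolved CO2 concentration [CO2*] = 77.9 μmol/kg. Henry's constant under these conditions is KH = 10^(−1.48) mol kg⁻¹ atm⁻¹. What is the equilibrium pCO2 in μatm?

KH = 10^(−1.48) = 3.311×10^-2 mol kg⁻¹ atm⁻¹
pCO2 = [CO2*]/KH = 77.9×10^-6 / 3.311×10^-2 = 2.35×10^-3 atm = 2350 μatm

pCO2 = 2350 μatm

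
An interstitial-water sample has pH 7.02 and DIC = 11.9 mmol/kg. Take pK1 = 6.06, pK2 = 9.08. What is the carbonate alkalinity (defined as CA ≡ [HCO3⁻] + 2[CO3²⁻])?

CA = 10.8 mmol/kg

CA = [HCO3⁻] + 2[CO3²⁻] = (α₁ + 2α₂)·DIC
At pH 7.02: [H⁺]/K1 = 10^-0.96 = 0.10965, K2/[H⁺] = 10^-2.06 = 0.0087096
α₁ = 1/(1 + 0.10965 + 0.0087096) = 1/1.1184 = 0.8942; α₂ = α₁·K2/[H⁺] = 0.007788
α₁ + 2α₂ = 0.9097
CA = 0.9097 × 11.9 = 10.8 mmol/kg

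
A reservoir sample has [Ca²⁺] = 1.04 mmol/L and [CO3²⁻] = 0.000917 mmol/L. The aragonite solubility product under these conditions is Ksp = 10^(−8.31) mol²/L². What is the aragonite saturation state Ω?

Ω = 0.195

Ksp = 10^(−8.31) = 4.898×10^-9
Ω = [Ca²⁺][CO3²⁻]/Ksp = (1.04×10^-3)(0.000917×10^-3) / 4.898×10^-9 = 0.195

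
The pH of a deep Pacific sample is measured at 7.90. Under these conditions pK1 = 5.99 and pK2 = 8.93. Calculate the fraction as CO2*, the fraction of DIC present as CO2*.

α₀ = 0.0111

α₀ = 1 / (1 + K1/[H⁺] + K1K2/[H⁺]²) = 1 / (1 + 10^+1.91 + 10^+0.88)
   = 1 / (1 + 81.283 + 7.5858) = 1/89.869 = 0.01113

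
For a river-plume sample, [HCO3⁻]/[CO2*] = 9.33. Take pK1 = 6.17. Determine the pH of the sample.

From K1 = [H⁺][HCO3⁻]/[CO2*]:  pH = pK1 + log₁₀([HCO3⁻]/[CO2*])
log₁₀(9.33) = +0.970
pH = 6.17 + (+0.970) = 7.14

pH = 7.14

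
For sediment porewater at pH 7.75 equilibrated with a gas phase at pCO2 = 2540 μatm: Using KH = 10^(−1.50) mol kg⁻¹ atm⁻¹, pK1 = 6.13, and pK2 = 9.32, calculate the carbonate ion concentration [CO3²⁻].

[CO2*] = KH · pCO2 = 10^(−1.50) × 2540×10^-6 = 8.032×10^-5 mol/kg
α₀ = 1/(1 + K1/[H⁺] + K1K2/[H⁺]²) = 1/(1 + 10^+1.62 + 10^+0.05) = 0.02283
DIC = [CO2*]/α₀ = 8.032×10^-5 / 0.02283 = 3.519 mmol/kg
[CO3²⁻] = α₂·DIC; α₂ = 0.02561, so [CO3²⁻] = 0.02561 × 3.519 = 0.0901 mmol/kg

[CO3²⁻] = 0.0901 mmol/kg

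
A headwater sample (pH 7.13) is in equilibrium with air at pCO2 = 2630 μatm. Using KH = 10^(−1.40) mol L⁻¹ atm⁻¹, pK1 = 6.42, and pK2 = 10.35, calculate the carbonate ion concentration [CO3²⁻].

[CO2*] = KH · pCO2 = 10^(−1.40) × 2630×10^-6 = 1.047×10^-4 mol/L
α₀ = 1/(1 + K1/[H⁺] + K1K2/[H⁺]²) = 1/(1 + 10^+0.71 + 10^-2.51) = 0.1631
DIC = [CO2*]/α₀ = 1.047×10^-4 / 0.1631 = 0.6420 mmol/L
[CO3²⁻] = α₂·DIC; α₂ = 0.0005040, so [CO3²⁻] = 0.0005040 × 0.6420 = 0.000324 mmol/L = 0.324 μmol/L

[CO3²⁻] = 0.324 μmol/L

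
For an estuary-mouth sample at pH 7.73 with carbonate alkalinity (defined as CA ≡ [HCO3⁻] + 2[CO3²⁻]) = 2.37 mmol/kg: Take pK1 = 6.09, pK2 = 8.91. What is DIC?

DIC = 2.28 mmol/kg

CA = [HCO3⁻] + 2[CO3²⁻] = (α₁ + 2α₂)·DIC
At pH 7.73: [H⁺]/K1 = 10^-1.64 = 0.022909, K2/[H⁺] = 10^-1.18 = 0.066069
α₁ = 1/(1 + 0.022909 + 0.066069) = 1/1.0890 = 0.9183; α₂ = α₁·K2/[H⁺] = 0.06067
α₁ + 2α₂ = 1.0396
DIC = CA / (α₁ + 2α₂) = 2.37 / 1.0396 = 2.28 mmol/kg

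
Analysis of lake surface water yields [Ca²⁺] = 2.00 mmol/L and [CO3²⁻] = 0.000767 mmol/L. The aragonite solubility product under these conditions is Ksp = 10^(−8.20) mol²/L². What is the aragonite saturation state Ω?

Ω = 0.243

Ksp = 10^(−8.20) = 6.310×10^-9
Ω = [Ca²⁺][CO3²⁻]/Ksp = (2.00×10^-3)(0.000767×10^-3) / 6.310×10^-9 = 0.243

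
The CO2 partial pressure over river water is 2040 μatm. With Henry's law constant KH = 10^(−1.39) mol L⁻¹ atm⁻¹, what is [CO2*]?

[CO2*] = 83.1 μmol/L

KH = 10^(−1.39) = 4.074×10^-2 mol L⁻¹ atm⁻¹
[CO2*] = KH · pCO2 = 4.074×10^-2 × 2040×10^-6 atm = 8.31×10^-5 mol/L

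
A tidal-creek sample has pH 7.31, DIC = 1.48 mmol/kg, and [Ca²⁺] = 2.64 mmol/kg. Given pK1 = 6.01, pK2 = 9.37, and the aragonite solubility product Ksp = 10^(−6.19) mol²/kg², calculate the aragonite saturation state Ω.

α₂ = 1 / (1 + [H⁺]/K2 + [H⁺]²/(K1K2)) = 1 / (1 + 10^+2.06 + 10^+0.76)
   = 1 / (1 + 114.82 + 5.7544) = 1/121.57 = 0.008226
[CO3²⁻] = α₂ × DIC = 0.008226 × 1.48 = 0.01217 mmol/kg = 12.17 μmol/kg
Ksp = 10^(−6.19) = 6.457×10^-7
Ω = [Ca²⁺][CO3²⁻]/Ksp = (2.64×10^-3)(1.217×10^-5) / 6.457×10^-7 = 0.0498

Ω = 0.0498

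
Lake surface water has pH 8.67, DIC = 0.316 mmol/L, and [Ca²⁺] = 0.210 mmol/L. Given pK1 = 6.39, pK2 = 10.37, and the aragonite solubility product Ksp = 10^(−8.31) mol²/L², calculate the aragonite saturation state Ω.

Ω = 0.264

α₂ = 1 / (1 + [H⁺]/K2 + [H⁺]²/(K1K2)) = 1 / (1 + 10^+1.70 + 10^-0.58)
   = 1 / (1 + 50.119 + 0.26303) = 1/51.382 = 0.01946
[CO3²⁻] = α₂ × DIC = 0.01946 × 0.316 = 0.006150 mmol/L = 6.150 μmol/L
Ksp = 10^(−8.31) = 4.898×10^-9
Ω = [Ca²⁺][CO3²⁻]/Ksp = (0.210×10^-3)(6.150×10^-6) / 4.898×10^-9 = 0.264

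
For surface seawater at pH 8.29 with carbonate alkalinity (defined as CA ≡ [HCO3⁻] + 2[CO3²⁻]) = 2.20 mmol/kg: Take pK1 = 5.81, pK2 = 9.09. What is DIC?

DIC = 1.94 mmol/kg

CA = [HCO3⁻] + 2[CO3²⁻] = (α₁ + 2α₂)·DIC
At pH 8.29: [H⁺]/K1 = 10^-2.48 = 0.0033113, K2/[H⁺] = 10^-0.80 = 0.15849
α₁ = 1/(1 + 0.0033113 + 0.15849) = 1/1.1618 = 0.8607; α₂ = α₁·K2/[H⁺] = 0.1364
α₁ + 2α₂ = 1.1336
DIC = CA / (α₁ + 2α₂) = 2.20 / 1.1336 = 1.94 mmol/kg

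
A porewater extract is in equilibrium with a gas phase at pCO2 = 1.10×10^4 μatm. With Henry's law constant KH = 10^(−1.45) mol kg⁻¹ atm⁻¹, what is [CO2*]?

KH = 10^(−1.45) = 3.548×10^-2 mol kg⁻¹ atm⁻¹
[CO2*] = KH · pCO2 = 3.548×10^-2 × 1.10×10^4×10^-6 atm = 3.90×10^-4 mol/kg

[CO2*] = 390 μmol/kg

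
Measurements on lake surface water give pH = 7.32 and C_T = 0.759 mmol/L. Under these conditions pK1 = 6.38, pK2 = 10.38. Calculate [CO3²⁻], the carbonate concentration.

[CO3²⁻] = 0.593 μmol/L

α₂ = 1 / (1 + [H⁺]/K2 + [H⁺]²/(K1K2)) = 1 / (1 + 10^+3.06 + 10^+2.12)
   = 1 / (1 + 1148.2 + 131.83) = 1/1281.0 = 0.0007807
[CO3²⁻] = α₂ × DIC = 0.0007807 × 0.759 = 0.000593 mmol/L = 0.593 μmol/L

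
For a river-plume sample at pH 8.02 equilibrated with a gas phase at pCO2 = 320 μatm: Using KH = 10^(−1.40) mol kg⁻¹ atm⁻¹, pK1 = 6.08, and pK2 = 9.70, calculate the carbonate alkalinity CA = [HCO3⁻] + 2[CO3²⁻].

CA = 1.16 mmol/kg

[CO2*] = KH · pCO2 = 10^(−1.40) × 320×10^-6 = 1.274×10^-5 mol/kg
α₀ = 1/(1 + K1/[H⁺] + K1K2/[H⁺]²) = 1/(1 + 10^+1.94 + 10^+0.26) = 0.01112
DIC = [CO2*]/α₀ = 1.274×10^-5 / 0.01112 = 1.145 mmol/kg
CA = (α₁ + 2α₂)·DIC = (0.9686 + 2×0.02024) × 1.145 = 1.16 mmol/kg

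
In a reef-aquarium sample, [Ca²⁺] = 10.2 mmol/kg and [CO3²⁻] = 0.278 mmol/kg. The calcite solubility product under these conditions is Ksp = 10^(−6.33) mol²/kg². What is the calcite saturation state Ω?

Ksp = 10^(−6.33) = 4.677×10^-7
Ω = [Ca²⁺][CO3²⁻]/Ksp = (10.2×10^-3)(0.278×10^-3) / 4.677×10^-7 = 6.06

Ω = 6.06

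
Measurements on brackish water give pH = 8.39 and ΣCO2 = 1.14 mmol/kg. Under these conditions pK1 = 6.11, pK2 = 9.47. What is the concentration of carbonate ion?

[CO3²⁻] = 0.0871 mmol/kg

α₂ = 1 / (1 + [H⁺]/K2 + [H⁺]²/(K1K2)) = 1 / (1 + 10^+1.08 + 10^-1.20)
   = 1 / (1 + 12.023 + 0.063096) = 1/13.086 = 0.07642
[CO3²⁻] = α₂ × DIC = 0.07642 × 1.14 = 0.0871 mmol/kg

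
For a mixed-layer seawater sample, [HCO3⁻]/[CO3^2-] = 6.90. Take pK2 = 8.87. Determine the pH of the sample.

pH = 8.03

From K2 = [H⁺][CO3^2-]/[HCO3⁻]:  pH = pK2 − log₁₀([HCO3⁻]/[CO3^2-])
log₁₀(6.90) = +0.839
pH = 8.87 − (+0.839) = 8.03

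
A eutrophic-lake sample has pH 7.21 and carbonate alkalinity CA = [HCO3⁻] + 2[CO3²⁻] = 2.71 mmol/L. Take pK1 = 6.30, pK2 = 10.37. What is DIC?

CA = [HCO3⁻] + 2[CO3²⁻] = (α₁ + 2α₂)·DIC
At pH 7.21: [H⁺]/K1 = 10^-0.91 = 0.12303, K2/[H⁺] = 10^-3.16 = 0.00069183
α₁ = 1/(1 + 0.12303 + 0.00069183) = 1/1.1237 = 0.8899; α₂ = α₁·K2/[H⁺] = 0.0006157
α₁ + 2α₂ = 0.8911
DIC = CA / (α₁ + 2α₂) = 2.71 / 0.8911 = 3.04 mmol/L

DIC = 3.04 mmol/L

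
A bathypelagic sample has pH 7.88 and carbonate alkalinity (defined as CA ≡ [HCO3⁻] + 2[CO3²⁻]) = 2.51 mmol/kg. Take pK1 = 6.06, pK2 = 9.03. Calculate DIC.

DIC = 2.39 mmol/kg

CA = [HCO3⁻] + 2[CO3²⁻] = (α₁ + 2α₂)·DIC
At pH 7.88: [H⁺]/K1 = 10^-1.82 = 0.015136, K2/[H⁺] = 10^-1.15 = 0.070795
α₁ = 1/(1 + 0.015136 + 0.070795) = 1/1.0859 = 0.9209; α₂ = α₁·K2/[H⁺] = 0.06519
α₁ + 2α₂ = 1.0513
DIC = CA / (α₁ + 2α₂) = 2.51 / 1.0513 = 2.39 mmol/kg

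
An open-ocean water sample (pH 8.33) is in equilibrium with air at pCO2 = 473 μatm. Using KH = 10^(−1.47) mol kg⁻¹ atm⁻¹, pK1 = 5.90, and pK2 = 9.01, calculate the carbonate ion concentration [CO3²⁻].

[CO2*] = KH · pCO2 = 10^(−1.47) × 473×10^-6 = 1.603×10^-5 mol/kg
α₀ = 1/(1 + K1/[H⁺] + K1K2/[H⁺]²) = 1/(1 + 10^+2.43 + 10^+1.75) = 0.003064
DIC = [CO2*]/α₀ = 1.603×10^-5 / 0.003064 = 5.231 mmol/kg
[CO3²⁻] = α₂·DIC; α₂ = 0.1723, so [CO3²⁻] = 0.1723 × 5.231 = 0.901 mmol/kg

[CO3²⁻] = 0.901 mmol/kg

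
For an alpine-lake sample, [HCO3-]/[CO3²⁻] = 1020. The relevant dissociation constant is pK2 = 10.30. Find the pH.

From K2 = [H⁺][CO3²⁻]/[HCO3-]:  pH = pK2 − log₁₀([HCO3-]/[CO3²⁻])
log₁₀(1020) = +3.009
pH = 10.30 − (+3.009) = 7.29

pH = 7.29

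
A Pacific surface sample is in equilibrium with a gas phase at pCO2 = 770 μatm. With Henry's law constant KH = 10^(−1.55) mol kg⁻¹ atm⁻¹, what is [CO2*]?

[CO2*] = 21.7 μmol/kg

KH = 10^(−1.55) = 2.818×10^-2 mol kg⁻¹ atm⁻¹
[CO2*] = KH · pCO2 = 2.818×10^-2 × 770×10^-6 atm = 2.17×10^-5 mol/kg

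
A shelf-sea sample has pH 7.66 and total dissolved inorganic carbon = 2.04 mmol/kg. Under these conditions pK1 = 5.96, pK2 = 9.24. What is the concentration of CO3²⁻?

α₂ = 1 / (1 + [H⁺]/K2 + [H⁺]²/(K1K2)) = 1 / (1 + 10^+1.58 + 10^-0.12)
   = 1 / (1 + 38.019 + 0.75858) = 1/39.778 = 0.02514
[CO3²⁻] = α₂ × DIC = 0.02514 × 2.04 = 0.0513 mmol/kg

[CO3²⁻] = 0.0513 mmol/kg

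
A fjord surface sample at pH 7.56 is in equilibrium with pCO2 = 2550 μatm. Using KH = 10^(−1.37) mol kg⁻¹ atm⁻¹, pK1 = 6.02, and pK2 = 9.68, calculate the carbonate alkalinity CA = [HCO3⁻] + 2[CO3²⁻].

CA = 3.83 mmol/kg

[CO2*] = KH · pCO2 = 10^(−1.37) × 2550×10^-6 = 1.088×10^-4 mol/kg
α₀ = 1/(1 + K1/[H⁺] + K1K2/[H⁺]²) = 1/(1 + 10^+1.54 + 10^-0.58) = 0.02783
DIC = [CO2*]/α₀ = 1.088×10^-4 / 0.02783 = 3.909 mmol/kg
CA = (α₁ + 2α₂)·DIC = (0.9649 + 2×0.007319) × 3.909 = 3.83 mmol/kg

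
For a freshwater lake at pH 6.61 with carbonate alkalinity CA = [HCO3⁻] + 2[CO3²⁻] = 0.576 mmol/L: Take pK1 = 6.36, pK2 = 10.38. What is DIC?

DIC = 0.900 mmol/L

CA = [HCO3⁻] + 2[CO3²⁻] = (α₁ + 2α₂)·DIC
At pH 6.61: [H⁺]/K1 = 10^-0.25 = 0.56234, K2/[H⁺] = 10^-3.77 = 0.00016982
α₁ = 1/(1 + 0.56234 + 0.00016982) = 1/1.5625 = 0.6400; α₂ = α₁·K2/[H⁺] = 0.0001087
α₁ + 2α₂ = 0.6402
DIC = CA / (α₁ + 2α₂) = 0.576 / 0.6402 = 0.900 mmol/L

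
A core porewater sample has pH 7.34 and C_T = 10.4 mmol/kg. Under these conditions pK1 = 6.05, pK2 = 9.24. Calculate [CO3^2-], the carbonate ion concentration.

[CO3²⁻] = 0.123 mmol/kg

α₂ = 1 / (1 + [H⁺]/K2 + [H⁺]²/(K1K2)) = 1 / (1 + 10^+1.90 + 10^+0.61)
   = 1 / (1 + 79.433 + 4.0738) = 1/84.507 = 0.01183
[CO3²⁻] = α₂ × DIC = 0.01183 × 10.4 = 0.123 mmol/kg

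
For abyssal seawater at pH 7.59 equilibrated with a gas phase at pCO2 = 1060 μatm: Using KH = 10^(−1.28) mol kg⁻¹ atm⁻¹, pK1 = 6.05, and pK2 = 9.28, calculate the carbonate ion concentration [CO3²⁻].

[CO3²⁻] = 0.0394 mmol/kg

[CO2*] = KH · pCO2 = 10^(−1.28) × 1060×10^-6 = 5.563×10^-5 mol/kg
α₀ = 1/(1 + K1/[H⁺] + K1K2/[H⁺]²) = 1/(1 + 10^+1.54 + 10^-0.15) = 0.02749
DIC = [CO2*]/α₀ = 5.563×10^-5 / 0.02749 = 2.024 mmol/kg
[CO3²⁻] = α₂·DIC; α₂ = 0.01946, so [CO3²⁻] = 0.01946 × 2.024 = 0.0394 mmol/kg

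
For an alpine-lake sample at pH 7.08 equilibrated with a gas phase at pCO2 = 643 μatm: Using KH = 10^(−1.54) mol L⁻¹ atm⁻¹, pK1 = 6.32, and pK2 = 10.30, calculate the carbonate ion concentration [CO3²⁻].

[CO3²⁻] = 0.0643 μmol/L

[CO2*] = KH · pCO2 = 10^(−1.54) × 643×10^-6 = 1.854×10^-5 mol/L
α₀ = 1/(1 + K1/[H⁺] + K1K2/[H⁺]²) = 1/(1 + 10^+0.76 + 10^-2.46) = 0.1480
DIC = [CO2*]/α₀ = 1.854×10^-5 / 0.1480 = 0.1253 mmol/L
[CO3²⁻] = α₂·DIC; α₂ = 0.0005131, so [CO3²⁻] = 0.0005131 × 0.1253 = 6.43×10^-5 mmol/L = 0.0643 μmol/L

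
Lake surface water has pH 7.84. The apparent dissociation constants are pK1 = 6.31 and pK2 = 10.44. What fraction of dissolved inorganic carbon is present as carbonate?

α₂ = 1 / (1 + [H⁺]/K2 + [H⁺]²/(K1K2)) = 1 / (1 + 10^+2.60 + 10^+1.07)
   = 1 / (1 + 398.11 + 11.749) = 1/410.86 = 0.002434

α₂ = 0.00243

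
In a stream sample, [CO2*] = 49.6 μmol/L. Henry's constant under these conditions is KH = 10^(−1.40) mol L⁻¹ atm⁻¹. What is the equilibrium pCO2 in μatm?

KH = 10^(−1.40) = 3.981×10^-2 mol L⁻¹ atm⁻¹
pCO2 = [CO2*]/KH = 49.6×10^-6 / 3.981×10^-2 = 1.25×10^-3 atm = 1250 μatm

pCO2 = 1250 μatm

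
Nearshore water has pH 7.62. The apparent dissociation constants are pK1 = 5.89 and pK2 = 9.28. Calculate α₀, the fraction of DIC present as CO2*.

α₀ = 0.0179

α₀ = 1 / (1 + K1/[H⁺] + K1K2/[H⁺]²) = 1 / (1 + 10^+1.73 + 10^+0.07)
   = 1 / (1 + 53.703 + 1.1749) = 1/55.878 = 0.01790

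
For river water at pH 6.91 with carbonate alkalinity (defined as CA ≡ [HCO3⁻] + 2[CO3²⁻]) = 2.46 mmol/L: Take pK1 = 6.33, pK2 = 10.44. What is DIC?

CA = [HCO3⁻] + 2[CO3²⁻] = (α₁ + 2α₂)·DIC
At pH 6.91: [H⁺]/K1 = 10^-0.58 = 0.26303, K2/[H⁺] = 10^-3.53 = 0.00029512
α₁ = 1/(1 + 0.26303 + 0.00029512) = 1/1.2633 = 0.7916; α₂ = α₁·K2/[H⁺] = 0.0002336
α₁ + 2α₂ = 0.7920
DIC = CA / (α₁ + 2α₂) = 2.46 / 0.7920 = 3.11 mmol/L

DIC = 3.11 mmol/L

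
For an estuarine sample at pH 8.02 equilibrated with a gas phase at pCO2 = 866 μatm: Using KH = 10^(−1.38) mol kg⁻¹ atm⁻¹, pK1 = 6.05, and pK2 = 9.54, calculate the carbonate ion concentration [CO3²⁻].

[CO2*] = KH · pCO2 = 10^(−1.38) × 866×10^-6 = 3.610×10^-5 mol/kg
α₀ = 1/(1 + K1/[H⁺] + K1K2/[H⁺]²) = 1/(1 + 10^+1.97 + 10^+0.45) = 0.01029
DIC = [CO2*]/α₀ = 3.610×10^-5 / 0.01029 = 3.507 mmol/kg
[CO3²⁻] = α₂·DIC; α₂ = 0.02901, so [CO3²⁻] = 0.02901 × 3.507 = 0.102 mmol/kg

[CO3²⁻] = 0.102 mmol/kg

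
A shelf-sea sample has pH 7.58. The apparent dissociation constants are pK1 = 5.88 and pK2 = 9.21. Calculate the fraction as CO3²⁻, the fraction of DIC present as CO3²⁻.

α₂ = 1 / (1 + [H⁺]/K2 + [H⁺]²/(K1K2)) = 1 / (1 + 10^+1.63 + 10^-0.07)
   = 1 / (1 + 42.658 + 0.85114) = 1/44.509 = 0.02247

α₂ = 0.0225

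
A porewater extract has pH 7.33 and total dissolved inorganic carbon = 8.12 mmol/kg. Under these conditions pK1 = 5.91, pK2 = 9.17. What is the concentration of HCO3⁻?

α₁ = 1 / (1 + [H⁺]/K1 + K2/[H⁺]) = 1 / (1 + 10^-1.42 + 10^-1.84)
   = 1 / (1 + 0.038019 + 0.014454) = 1/1.0525 = 0.9501
[HCO3⁻] = α₁ × DIC = 0.9501 × 8.12 = 7.72 mmol/kg

[HCO3⁻] = 7.72 mmol/kg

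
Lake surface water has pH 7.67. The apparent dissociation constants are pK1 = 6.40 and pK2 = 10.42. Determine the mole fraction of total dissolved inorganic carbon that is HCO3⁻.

α₁ = 1 / (1 + [H⁺]/K1 + K2/[H⁺]) = 1 / (1 + 10^-1.27 + 10^-2.75)
   = 1 / (1 + 0.053703 + 0.0017783) = 1/1.0555 = 0.9474

α₁ = 0.947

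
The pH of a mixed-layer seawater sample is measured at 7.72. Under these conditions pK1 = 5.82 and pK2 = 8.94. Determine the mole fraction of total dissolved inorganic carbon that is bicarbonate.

α₁ = 1 / (1 + [H⁺]/K1 + K2/[H⁺]) = 1 / (1 + 10^-1.90 + 10^-1.22)
   = 1 / (1 + 0.012589 + 0.060256) = 1/1.0728 = 0.9321

α₁ = 0.932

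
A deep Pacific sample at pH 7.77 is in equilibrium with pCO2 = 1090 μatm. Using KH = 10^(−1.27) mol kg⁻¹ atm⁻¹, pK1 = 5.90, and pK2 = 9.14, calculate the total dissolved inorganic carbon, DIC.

DIC = 4.58 mmol/kg

[CO2*] = KH · pCO2 = 10^(−1.27) × 1090×10^-6 = 5.854×10^-5 mol/kg
α₀ = 1/(1 + K1/[H⁺] + K1K2/[H⁺]²) = 1/(1 + 10^+1.87 + 10^+0.50) = 0.01277
DIC = [CO2*]/α₀ = 5.854×10^-5 / 0.01277 = 4.58 mmol/kg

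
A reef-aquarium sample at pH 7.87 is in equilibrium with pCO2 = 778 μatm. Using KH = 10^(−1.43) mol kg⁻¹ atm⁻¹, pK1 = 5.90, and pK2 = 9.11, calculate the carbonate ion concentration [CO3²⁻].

[CO2*] = KH · pCO2 = 10^(−1.43) × 778×10^-6 = 2.891×10^-5 mol/kg
α₀ = 1/(1 + K1/[H⁺] + K1K2/[H⁺]²) = 1/(1 + 10^+1.97 + 10^+0.73) = 0.01003
DIC = [CO2*]/α₀ = 2.891×10^-5 / 0.01003 = 2.882 mmol/kg
[CO3²⁻] = α₂·DIC; α₂ = 0.05387, so [CO3²⁻] = 0.05387 × 2.882 = 0.155 mmol/kg

[CO3²⁻] = 0.155 mmol/kg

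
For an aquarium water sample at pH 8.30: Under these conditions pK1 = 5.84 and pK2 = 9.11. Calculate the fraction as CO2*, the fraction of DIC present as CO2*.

α₀ = 1 / (1 + K1/[H⁺] + K1K2/[H⁺]²) = 1 / (1 + 10^+2.46 + 10^+1.65)
   = 1 / (1 + 288.40 + 44.668) = 1/334.07 = 0.002993

α₀ = 0.00299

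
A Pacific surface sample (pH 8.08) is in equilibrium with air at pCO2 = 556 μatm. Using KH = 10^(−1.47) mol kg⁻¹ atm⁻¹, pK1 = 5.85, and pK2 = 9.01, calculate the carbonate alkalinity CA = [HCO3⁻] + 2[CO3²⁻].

[CO2*] = KH · pCO2 = 10^(−1.47) × 556×10^-6 = 1.884×10^-5 mol/kg
α₀ = 1/(1 + K1/[H⁺] + K1K2/[H⁺]²) = 1/(1 + 10^+2.23 + 10^+1.30) = 0.005242
DIC = [CO2*]/α₀ = 1.884×10^-5 / 0.005242 = 3.594 mmol/kg
CA = (α₁ + 2α₂)·DIC = (0.8902 + 2×0.1046) × 3.594 = 3.95 mmol/kg

CA = 3.95 mmol/kg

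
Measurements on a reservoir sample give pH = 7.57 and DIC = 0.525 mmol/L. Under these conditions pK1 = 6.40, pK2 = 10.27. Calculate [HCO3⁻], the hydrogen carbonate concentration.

α₁ = 1 / (1 + [H⁺]/K1 + K2/[H⁺]) = 1 / (1 + 10^-1.17 + 10^-2.70)
   = 1 / (1 + 0.067608 + 0.0019953) = 1/1.0696 = 0.9349
[HCO3⁻] = α₁ × DIC = 0.9349 × 0.525 = 0.491 mmol/L

[HCO3⁻] = 0.491 mmol/L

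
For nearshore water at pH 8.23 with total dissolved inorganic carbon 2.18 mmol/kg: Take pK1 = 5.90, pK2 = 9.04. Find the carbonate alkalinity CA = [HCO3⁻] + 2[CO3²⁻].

CA = 2.46 mmol/kg

CA = [HCO3⁻] + 2[CO3²⁻] = (α₁ + 2α₂)·DIC
At pH 8.23: [H⁺]/K1 = 10^-2.33 = 0.0046774, K2/[H⁺] = 10^-0.81 = 0.15488
α₁ = 1/(1 + 0.0046774 + 0.15488) = 1/1.1596 = 0.8624; α₂ = α₁·K2/[H⁺] = 0.1336
α₁ + 2α₂ = 1.1295
CA = 1.1295 × 2.18 = 2.46 mmol/kg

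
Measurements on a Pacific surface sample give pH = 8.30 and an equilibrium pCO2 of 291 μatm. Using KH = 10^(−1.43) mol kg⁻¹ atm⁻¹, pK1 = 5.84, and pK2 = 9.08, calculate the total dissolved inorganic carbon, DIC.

[CO2*] = KH · pCO2 = 10^(−1.43) × 291×10^-6 = 1.081×10^-5 mol/kg
α₀ = 1/(1 + K1/[H⁺] + K1K2/[H⁺]²) = 1/(1 + 10^+2.46 + 10^+1.68) = 0.002965
DIC = [CO2*]/α₀ = 1.081×10^-5 / 0.002965 = 3.65 mmol/kg

DIC = 3.65 mmol/kg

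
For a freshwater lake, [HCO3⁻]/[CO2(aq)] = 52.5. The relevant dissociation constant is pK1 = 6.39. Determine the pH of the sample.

pH = 8.11

From K1 = [H⁺][HCO3⁻]/[CO2(aq)]:  pH = pK1 + log₁₀([HCO3⁻]/[CO2(aq)])
log₁₀(52.5) = +1.720
pH = 6.39 + (+1.720) = 8.11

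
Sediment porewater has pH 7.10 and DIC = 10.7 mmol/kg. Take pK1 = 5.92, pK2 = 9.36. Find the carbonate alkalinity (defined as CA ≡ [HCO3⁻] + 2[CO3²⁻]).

CA = [HCO3⁻] + 2[CO3²⁻] = (α₁ + 2α₂)·DIC
At pH 7.10: [H⁺]/K1 = 10^-1.18 = 0.066069, K2/[H⁺] = 10^-2.26 = 0.0054954
α₁ = 1/(1 + 0.066069 + 0.0054954) = 1/1.0716 = 0.9332; α₂ = α₁·K2/[H⁺] = 0.005128
α₁ + 2α₂ = 0.9435
CA = 0.9435 × 10.7 = 10.1 mmol/kg

CA = 10.1 mmol/kg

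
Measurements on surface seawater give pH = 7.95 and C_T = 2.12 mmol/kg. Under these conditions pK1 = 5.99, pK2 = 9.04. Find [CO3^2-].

α₂ = 1 / (1 + [H⁺]/K2 + [H⁺]²/(K1K2)) = 1 / (1 + 10^+1.09 + 10^-0.87)
   = 1 / (1 + 12.303 + 0.13490) = 1/13.438 = 0.07442
[CO3²⁻] = α₂ × DIC = 0.07442 × 2.12 = 0.158 mmol/kg

[CO3²⁻] = 0.158 mmol/kg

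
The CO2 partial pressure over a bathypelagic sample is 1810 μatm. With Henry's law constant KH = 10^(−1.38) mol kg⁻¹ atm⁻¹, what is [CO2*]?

KH = 10^(−1.38) = 4.169×10^-2 mol kg⁻¹ atm⁻¹
[CO2*] = KH · pCO2 = 4.169×10^-2 × 1810×10^-6 atm = 7.55×10^-5 mol/kg

[CO2*] = 75.5 μmol/kg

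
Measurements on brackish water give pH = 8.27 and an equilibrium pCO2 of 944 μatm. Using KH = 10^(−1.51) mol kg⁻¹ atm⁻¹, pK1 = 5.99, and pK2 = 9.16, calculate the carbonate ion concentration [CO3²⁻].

[CO2*] = KH · pCO2 = 10^(−1.51) × 944×10^-6 = 2.917×10^-5 mol/kg
α₀ = 1/(1 + K1/[H⁺] + K1K2/[H⁺]²) = 1/(1 + 10^+2.28 + 10^+1.39) = 0.004628
DIC = [CO2*]/α₀ = 2.917×10^-5 / 0.004628 = 6.304 mmol/kg
[CO3²⁻] = α₂·DIC; α₂ = 0.1136, so [CO3²⁻] = 0.1136 × 6.304 = 0.716 mmol/kg

[CO3²⁻] = 0.716 mmol/kg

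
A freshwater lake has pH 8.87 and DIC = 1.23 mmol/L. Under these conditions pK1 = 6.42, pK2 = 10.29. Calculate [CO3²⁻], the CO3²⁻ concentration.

[CO3²⁻] = 0.0449 mmol/L

α₂ = 1 / (1 + [H⁺]/K2 + [H⁺]²/(K1K2)) = 1 / (1 + 10^+1.42 + 10^-1.03)
   = 1 / (1 + 26.303 + 0.093325) = 1/27.396 = 0.03650
[CO3²⁻] = α₂ × DIC = 0.03650 × 1.23 = 0.0449 mmol/L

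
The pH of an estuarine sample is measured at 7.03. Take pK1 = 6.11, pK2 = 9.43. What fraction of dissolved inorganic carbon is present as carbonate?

α₂ = 0.00354

α₂ = 1 / (1 + [H⁺]/K2 + [H⁺]²/(K1K2)) = 1 / (1 + 10^+2.40 + 10^+1.48)
   = 1 / (1 + 251.19 + 30.200) = 1/282.39 = 0.003541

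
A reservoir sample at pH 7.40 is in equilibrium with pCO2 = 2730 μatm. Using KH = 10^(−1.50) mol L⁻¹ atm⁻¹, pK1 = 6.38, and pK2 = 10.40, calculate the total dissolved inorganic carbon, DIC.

DIC = 0.991 mmol/L

[CO2*] = KH · pCO2 = 10^(−1.50) × 2730×10^-6 = 8.633×10^-5 mol/L
α₀ = 1/(1 + K1/[H⁺] + K1K2/[H⁺]²) = 1/(1 + 10^+1.02 + 10^-1.98) = 0.08709
DIC = [CO2*]/α₀ = 8.633×10^-5 / 0.08709 = 0.991 mmol/L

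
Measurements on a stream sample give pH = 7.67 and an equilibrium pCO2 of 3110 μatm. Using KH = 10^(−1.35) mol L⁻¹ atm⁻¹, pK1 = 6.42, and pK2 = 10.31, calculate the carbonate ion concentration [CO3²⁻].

[CO2*] = KH · pCO2 = 10^(−1.35) × 3110×10^-6 = 1.389×10^-4 mol/L
α₀ = 1/(1 + K1/[H⁺] + K1K2/[H⁺]²) = 1/(1 + 10^+1.25 + 10^-1.39) = 0.05312
DIC = [CO2*]/α₀ = 1.389×10^-4 / 0.05312 = 2.615 mmol/L
[CO3²⁻] = α₂·DIC; α₂ = 0.002164, so [CO3²⁻] = 0.002164 × 2.615 = 0.00566 mmol/L = 5.66 μmol/L

[CO3²⁻] = 5.66 μmol/L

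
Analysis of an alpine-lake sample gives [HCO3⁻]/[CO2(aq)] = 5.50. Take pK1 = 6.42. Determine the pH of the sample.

pH = 7.16

From K1 = [H⁺][HCO3⁻]/[CO2(aq)]:  pH = pK1 + log₁₀([HCO3⁻]/[CO2(aq)])
log₁₀(5.50) = +0.740
pH = 6.42 + (+0.740) = 7.16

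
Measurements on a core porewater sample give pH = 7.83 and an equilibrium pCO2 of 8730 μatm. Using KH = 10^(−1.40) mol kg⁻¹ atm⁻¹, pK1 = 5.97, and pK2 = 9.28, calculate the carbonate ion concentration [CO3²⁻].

[CO3²⁻] = 0.893 mmol/kg

[CO2*] = KH · pCO2 = 10^(−1.40) × 8730×10^-6 = 3.475×10^-4 mol/kg
α₀ = 1/(1 + K1/[H⁺] + K1K2/[H⁺]²) = 1/(1 + 10^+1.86 + 10^+0.41) = 0.01316
DIC = [CO2*]/α₀ = 3.475×10^-4 / 0.01316 = 26.42 mmol/kg
[CO3²⁻] = α₂·DIC; α₂ = 0.03381, so [CO3²⁻] = 0.03381 × 26.42 = 0.893 mmol/kg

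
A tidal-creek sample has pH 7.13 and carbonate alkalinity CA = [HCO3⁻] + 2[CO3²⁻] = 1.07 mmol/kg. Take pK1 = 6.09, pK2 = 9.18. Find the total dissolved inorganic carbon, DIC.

CA = [HCO3⁻] + 2[CO3²⁻] = (α₁ + 2α₂)·DIC
At pH 7.13: [H⁺]/K1 = 10^-1.04 = 0.091201, K2/[H⁺] = 10^-2.05 = 0.0089125
α₁ = 1/(1 + 0.091201 + 0.0089125) = 1/1.1001 = 0.9090; α₂ = α₁·K2/[H⁺] = 0.008101
α₁ + 2α₂ = 0.9252
DIC = CA / (α₁ + 2α₂) = 1.07 / 0.9252 = 1.16 mmol/kg

DIC = 1.16 mmol/kg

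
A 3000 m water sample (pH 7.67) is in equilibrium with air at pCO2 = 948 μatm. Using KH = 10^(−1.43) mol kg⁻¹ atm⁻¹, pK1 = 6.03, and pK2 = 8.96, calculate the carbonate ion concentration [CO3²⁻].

[CO2*] = KH · pCO2 = 10^(−1.43) × 948×10^-6 = 3.522×10^-5 mol/kg
α₀ = 1/(1 + K1/[H⁺] + K1K2/[H⁺]²) = 1/(1 + 10^+1.64 + 10^+0.35) = 0.02133
DIC = [CO2*]/α₀ = 3.522×10^-5 / 0.02133 = 1.652 mmol/kg
[CO3²⁻] = α₂·DIC; α₂ = 0.04774, so [CO3²⁻] = 0.04774 × 1.652 = 0.0789 mmol/kg

[CO3²⁻] = 0.0789 mmol/kg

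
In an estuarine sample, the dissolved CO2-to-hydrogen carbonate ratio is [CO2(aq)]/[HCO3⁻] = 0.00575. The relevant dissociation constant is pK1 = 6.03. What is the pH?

From K1 = [H⁺][HCO3⁻]/[CO2(aq)]:  pH = pK1 − log₁₀([CO2(aq)]/[HCO3⁻])
log₁₀(0.00575) = -2.240
pH = 6.03 − (-2.240) = 8.27

pH = 8.27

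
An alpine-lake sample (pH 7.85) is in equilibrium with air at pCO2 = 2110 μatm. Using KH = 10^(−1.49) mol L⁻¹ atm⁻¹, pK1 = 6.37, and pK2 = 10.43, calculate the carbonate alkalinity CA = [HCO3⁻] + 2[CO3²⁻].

CA = 2.07 mmol/L

[CO2*] = KH · pCO2 = 10^(−1.49) × 2110×10^-6 = 6.828×10^-5 mol/L
α₀ = 1/(1 + K1/[H⁺] + K1K2/[H⁺]²) = 1/(1 + 10^+1.48 + 10^-1.10) = 0.03197
DIC = [CO2*]/α₀ = 6.828×10^-5 / 0.03197 = 2.136 mmol/L
CA = (α₁ + 2α₂)·DIC = (0.9655 + 2×0.002539) × 2.136 = 2.07 mmol/L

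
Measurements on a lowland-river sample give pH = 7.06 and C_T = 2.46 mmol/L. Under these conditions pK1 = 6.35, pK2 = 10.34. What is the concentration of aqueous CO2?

α₀ = 1 / (1 + K1/[H⁺] + K1K2/[H⁺]²) = 1 / (1 + 10^+0.71 + 10^-2.57)
   = 1 / (1 + 5.1286 + 0.0026915) = 1/6.1313 = 0.1631
[CO2*] = α₀ × DIC = 0.1631 × 2.46 = 0.401 mmol/L

[CO2*] = 0.401 mmol/L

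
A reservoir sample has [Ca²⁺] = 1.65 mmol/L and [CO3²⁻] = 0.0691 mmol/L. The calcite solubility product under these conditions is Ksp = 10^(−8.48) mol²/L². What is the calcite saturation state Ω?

Ksp = 10^(−8.48) = 3.311×10^-9
Ω = [Ca²⁺][CO3²⁻]/Ksp = (1.65×10^-3)(0.0691×10^-3) / 3.311×10^-9 = 34.4

Ω = 34.4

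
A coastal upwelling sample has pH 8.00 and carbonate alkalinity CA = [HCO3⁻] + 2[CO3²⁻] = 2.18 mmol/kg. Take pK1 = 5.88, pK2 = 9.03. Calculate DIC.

CA = [HCO3⁻] + 2[CO3²⁻] = (α₁ + 2α₂)·DIC
At pH 8.00: [H⁺]/K1 = 10^-2.12 = 0.0075858, K2/[H⁺] = 10^-1.03 = 0.093325
α₁ = 1/(1 + 0.0075858 + 0.093325) = 1/1.1009 = 0.9083; α₂ = α₁·K2/[H⁺] = 0.08477
α₁ + 2α₂ = 1.0779
DIC = CA / (α₁ + 2α₂) = 2.18 / 1.0779 = 2.02 mmol/kg

DIC = 2.02 mmol/kg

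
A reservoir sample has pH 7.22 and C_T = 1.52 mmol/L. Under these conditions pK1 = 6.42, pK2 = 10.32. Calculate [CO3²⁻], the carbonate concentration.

α₂ = 1 / (1 + [H⁺]/K2 + [H⁺]²/(K1K2)) = 1 / (1 + 10^+3.10 + 10^+2.30)
   = 1 / (1 + 1258.9 + 199.53) = 1/1459.5 = 0.0006852
[CO3²⁻] = α₂ × DIC = 0.0006852 × 1.52 = 0.00104 mmol/L = 1.04 μmol/L

[CO3²⁻] = 1.04 μmol/L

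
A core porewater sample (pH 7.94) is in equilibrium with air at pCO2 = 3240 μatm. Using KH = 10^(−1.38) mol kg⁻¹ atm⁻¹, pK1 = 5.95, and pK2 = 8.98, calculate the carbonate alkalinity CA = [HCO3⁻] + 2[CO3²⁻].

[CO2*] = KH · pCO2 = 10^(−1.38) × 3240×10^-6 = 1.351×10^-4 mol/kg
α₀ = 1/(1 + K1/[H⁺] + K1K2/[H⁺]²) = 1/(1 + 10^+1.99 + 10^+0.95) = 0.009291
DIC = [CO2*]/α₀ = 1.351×10^-4 / 0.009291 = 14.54 mmol/kg
CA = (α₁ + 2α₂)·DIC = (0.9079 + 2×0.08280) × 14.54 = 15.6 mmol/kg

CA = 15.6 mmol/kg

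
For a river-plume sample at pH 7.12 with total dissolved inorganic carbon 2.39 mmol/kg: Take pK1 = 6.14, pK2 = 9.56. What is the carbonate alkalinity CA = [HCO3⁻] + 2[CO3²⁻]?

CA = [HCO3⁻] + 2[CO3²⁻] = (α₁ + 2α₂)·DIC
At pH 7.12: [H⁺]/K1 = 10^-0.98 = 0.10471, K2/[H⁺] = 10^-2.44 = 0.0036308
α₁ = 1/(1 + 0.10471 + 0.0036308) = 1/1.1083 = 0.9022; α₂ = α₁·K2/[H⁺] = 0.003276
α₁ + 2α₂ = 0.9088
CA = 0.9088 × 2.39 = 2.17 mmol/kg

CA = 2.17 mmol/kg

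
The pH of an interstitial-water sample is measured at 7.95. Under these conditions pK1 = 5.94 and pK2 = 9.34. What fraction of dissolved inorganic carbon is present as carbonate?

α₂ = 0.0388

α₂ = 1 / (1 + [H⁺]/K2 + [H⁺]²/(K1K2)) = 1 / (1 + 10^+1.39 + 10^-0.62)
   = 1 / (1 + 24.547 + 0.23988) = 1/25.787 = 0.03878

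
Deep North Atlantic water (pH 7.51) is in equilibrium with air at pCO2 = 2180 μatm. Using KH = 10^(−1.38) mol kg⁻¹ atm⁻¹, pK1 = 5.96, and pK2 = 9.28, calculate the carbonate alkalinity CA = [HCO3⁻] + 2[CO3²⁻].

CA = 3.33 mmol/kg

[CO2*] = KH · pCO2 = 10^(−1.38) × 2180×10^-6 = 9.088×10^-5 mol/kg
α₀ = 1/(1 + K1/[H⁺] + K1K2/[H⁺]²) = 1/(1 + 10^+1.55 + 10^-0.22) = 0.02697
DIC = [CO2*]/α₀ = 9.088×10^-5 / 0.02697 = 3.370 mmol/kg
CA = (α₁ + 2α₂)·DIC = (0.9568 + 2×0.01625) × 3.370 = 3.33 mmol/kg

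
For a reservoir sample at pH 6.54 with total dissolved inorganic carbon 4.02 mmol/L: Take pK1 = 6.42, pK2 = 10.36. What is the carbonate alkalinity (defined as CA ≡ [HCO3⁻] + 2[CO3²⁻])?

CA = [HCO3⁻] + 2[CO3²⁻] = (α₁ + 2α₂)·DIC
At pH 6.54: [H⁺]/K1 = 10^-0.12 = 0.75858, K2/[H⁺] = 10^-3.82 = 0.00015136
α₁ = 1/(1 + 0.75858 + 0.00015136) = 1/1.7587 = 0.5686; α₂ = α₁·K2/[H⁺] = 8.606×10^-5
α₁ + 2α₂ = 0.5688
CA = 0.5688 × 4.02 = 2.29 mmol/L

CA = 2.29 mmol/L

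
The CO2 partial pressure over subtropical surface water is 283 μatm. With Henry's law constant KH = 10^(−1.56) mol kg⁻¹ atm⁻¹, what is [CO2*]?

[CO2*] = 7.79 μmol/kg

KH = 10^(−1.56) = 2.754×10^-2 mol kg⁻¹ atm⁻¹
[CO2*] = KH · pCO2 = 2.754×10^-2 × 283×10^-6 atm = 7.79×10^-6 mol/kg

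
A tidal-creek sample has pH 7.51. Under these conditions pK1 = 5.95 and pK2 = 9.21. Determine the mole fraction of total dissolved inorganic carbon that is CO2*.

α₀ = 0.0263

α₀ = 1 / (1 + K1/[H⁺] + K1K2/[H⁺]²) = 1 / (1 + 10^+1.56 + 10^-0.14)
   = 1 / (1 + 36.308 + 0.72444) = 1/38.032 = 0.02629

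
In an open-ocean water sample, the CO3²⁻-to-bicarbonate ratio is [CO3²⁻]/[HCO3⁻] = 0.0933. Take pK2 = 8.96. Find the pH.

pH = 7.93

From K2 = [H⁺][CO3²⁻]/[HCO3⁻]:  pH = pK2 + log₁₀([CO3²⁻]/[HCO3⁻])
log₁₀(0.0933) = -1.030
pH = 8.96 + (-1.030) = 7.93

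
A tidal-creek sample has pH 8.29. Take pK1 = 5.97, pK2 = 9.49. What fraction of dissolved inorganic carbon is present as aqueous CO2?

α₀ = 0.00448

α₀ = 1 / (1 + K1/[H⁺] + K1K2/[H⁺]²) = 1 / (1 + 10^+2.32 + 10^+1.12)
   = 1 / (1 + 208.93 + 13.183) = 1/223.11 = 0.004482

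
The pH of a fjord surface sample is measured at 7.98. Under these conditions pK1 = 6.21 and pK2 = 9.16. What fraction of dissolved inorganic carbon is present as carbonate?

α₂ = 1 / (1 + [H⁺]/K2 + [H⁺]²/(K1K2)) = 1 / (1 + 10^+1.18 + 10^-0.59)
   = 1 / (1 + 15.136 + 0.25704) = 1/16.393 = 0.06100

α₂ = 0.0610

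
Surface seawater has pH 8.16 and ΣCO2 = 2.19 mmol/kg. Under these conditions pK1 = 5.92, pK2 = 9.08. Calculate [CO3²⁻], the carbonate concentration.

[CO3²⁻] = 0.234 mmol/kg

α₂ = 1 / (1 + [H⁺]/K2 + [H⁺]²/(K1K2)) = 1 / (1 + 10^+0.92 + 10^-1.32)
   = 1 / (1 + 8.3176 + 0.047863) = 1/9.3655 = 0.1068
[CO3²⁻] = α₂ × DIC = 0.1068 × 2.19 = 0.234 mmol/kg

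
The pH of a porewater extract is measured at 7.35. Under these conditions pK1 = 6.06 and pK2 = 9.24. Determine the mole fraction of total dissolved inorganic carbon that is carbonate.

α₂ = 1 / (1 + [H⁺]/K2 + [H⁺]²/(K1K2)) = 1 / (1 + 10^+1.89 + 10^+0.60)
   = 1 / (1 + 77.625 + 3.9811) = 1/82.606 = 0.01211

α₂ = 0.0121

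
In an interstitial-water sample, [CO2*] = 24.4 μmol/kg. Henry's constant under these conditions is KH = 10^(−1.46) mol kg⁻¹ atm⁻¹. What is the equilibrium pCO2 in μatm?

pCO2 = 704 μatm

KH = 10^(−1.46) = 3.467×10^-2 mol kg⁻¹ atm⁻¹
pCO2 = [CO2*]/KH = 24.4×10^-6 / 3.467×10^-2 = 7.04×10^-4 atm = 704 μatm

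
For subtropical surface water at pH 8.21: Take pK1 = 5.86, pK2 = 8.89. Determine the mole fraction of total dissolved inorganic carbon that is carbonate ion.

α₂ = 1 / (1 + [H⁺]/K2 + [H⁺]²/(K1K2)) = 1 / (1 + 10^+0.68 + 10^-1.67)
   = 1 / (1 + 4.7863 + 0.021380) = 1/5.8077 = 0.1722

α₂ = 0.172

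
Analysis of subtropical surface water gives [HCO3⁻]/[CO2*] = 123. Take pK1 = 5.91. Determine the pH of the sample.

From K1 = [H⁺][HCO3⁻]/[CO2*]:  pH = pK1 + log₁₀([HCO3⁻]/[CO2*])
log₁₀(123) = +2.090
pH = 5.91 + (+2.090) = 8.00

pH = 8.00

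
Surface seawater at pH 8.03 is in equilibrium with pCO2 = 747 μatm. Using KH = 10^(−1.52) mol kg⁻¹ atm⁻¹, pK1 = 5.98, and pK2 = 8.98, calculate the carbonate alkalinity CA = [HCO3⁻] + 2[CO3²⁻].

CA = 3.10 mmol/kg

[CO2*] = KH · pCO2 = 10^(−1.52) × 747×10^-6 = 2.256×10^-5 mol/kg
α₀ = 1/(1 + K1/[H⁺] + K1K2/[H⁺]²) = 1/(1 + 10^+2.05 + 10^+1.10) = 0.007950
DIC = [CO2*]/α₀ = 2.256×10^-5 / 0.007950 = 2.838 mmol/kg
CA = (α₁ + 2α₂)·DIC = (0.8920 + 2×0.1001) × 2.838 = 3.10 mmol/kg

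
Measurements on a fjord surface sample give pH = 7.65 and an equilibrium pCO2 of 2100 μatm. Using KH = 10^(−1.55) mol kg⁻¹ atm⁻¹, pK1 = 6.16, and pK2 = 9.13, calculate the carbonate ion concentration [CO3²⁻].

[CO2*] = KH · pCO2 = 10^(−1.55) × 2100×10^-6 = 5.919×10^-5 mol/kg
α₀ = 1/(1 + K1/[H⁺] + K1K2/[H⁺]²) = 1/(1 + 10^+1.49 + 10^+0.01) = 0.03037
DIC = [CO2*]/α₀ = 5.919×10^-5 / 0.03037 = 1.949 mmol/kg
[CO3²⁻] = α₂·DIC; α₂ = 0.03108, so [CO3²⁻] = 0.03108 × 1.949 = 0.0606 mmol/kg

[CO3²⁻] = 0.0606 mmol/kg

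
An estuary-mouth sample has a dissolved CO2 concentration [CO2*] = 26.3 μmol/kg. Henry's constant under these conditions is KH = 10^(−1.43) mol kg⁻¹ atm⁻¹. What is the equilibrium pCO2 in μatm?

KH = 10^(−1.43) = 3.715×10^-2 mol kg⁻¹ atm⁻¹
pCO2 = [CO2*]/KH = 26.3×10^-6 / 3.715×10^-2 = 7.08×10^-4 atm = 708 μatm

pCO2 = 708 μatm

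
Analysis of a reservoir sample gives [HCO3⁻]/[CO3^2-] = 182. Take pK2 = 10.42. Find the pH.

From K2 = [H⁺][CO3^2-]/[HCO3⁻]:  pH = pK2 − log₁₀([HCO3⁻]/[CO3^2-])
log₁₀(182) = +2.260
pH = 10.42 − (+2.260) = 8.16

pH = 8.16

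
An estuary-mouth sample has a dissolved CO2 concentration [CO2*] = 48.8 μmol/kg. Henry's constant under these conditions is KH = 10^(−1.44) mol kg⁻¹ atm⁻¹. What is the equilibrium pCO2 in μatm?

pCO2 = 1340 μatm

KH = 10^(−1.44) = 3.631×10^-2 mol kg⁻¹ atm⁻¹
pCO2 = [CO2*]/KH = 48.8×10^-6 / 3.631×10^-2 = 1.34×10^-3 atm = 1340 μatm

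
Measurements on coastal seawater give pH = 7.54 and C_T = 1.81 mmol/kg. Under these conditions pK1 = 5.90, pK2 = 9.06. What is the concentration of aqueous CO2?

[CO2*] = 0.0394 mmol/kg

α₀ = 1 / (1 + K1/[H⁺] + K1K2/[H⁺]²) = 1 / (1 + 10^+1.64 + 10^+0.12)
   = 1 / (1 + 43.652 + 1.3183) = 1/45.970 = 0.02175
[CO2*] = α₀ × DIC = 0.02175 × 1.81 = 0.0394 mmol/kg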